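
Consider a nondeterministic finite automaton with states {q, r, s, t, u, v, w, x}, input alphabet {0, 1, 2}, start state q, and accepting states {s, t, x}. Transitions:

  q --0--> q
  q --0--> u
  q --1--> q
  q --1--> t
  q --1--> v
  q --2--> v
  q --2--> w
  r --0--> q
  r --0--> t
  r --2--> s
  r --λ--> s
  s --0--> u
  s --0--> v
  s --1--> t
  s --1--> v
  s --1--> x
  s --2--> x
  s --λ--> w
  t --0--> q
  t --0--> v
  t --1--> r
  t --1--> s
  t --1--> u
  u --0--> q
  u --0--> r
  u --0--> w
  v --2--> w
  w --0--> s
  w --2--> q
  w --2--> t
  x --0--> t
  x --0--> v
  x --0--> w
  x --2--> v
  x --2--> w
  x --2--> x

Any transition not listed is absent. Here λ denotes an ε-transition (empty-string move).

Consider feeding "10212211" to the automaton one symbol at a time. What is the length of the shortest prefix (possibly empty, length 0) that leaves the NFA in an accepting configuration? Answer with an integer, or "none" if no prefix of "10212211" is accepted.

1

Start in {q}.
Read '1': q→{q, t, v}; now {q, t, v}.
None of the earlier sets intersect F, but {q, t, v} does.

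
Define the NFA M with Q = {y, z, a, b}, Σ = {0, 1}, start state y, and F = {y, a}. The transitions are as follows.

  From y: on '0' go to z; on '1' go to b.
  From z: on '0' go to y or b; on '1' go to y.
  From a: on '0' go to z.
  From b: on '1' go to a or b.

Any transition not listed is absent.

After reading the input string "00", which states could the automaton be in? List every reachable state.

{y, b}

Start in {y}.
Read '0': {y} → {z}.
Read '0': {z} → {y, b}.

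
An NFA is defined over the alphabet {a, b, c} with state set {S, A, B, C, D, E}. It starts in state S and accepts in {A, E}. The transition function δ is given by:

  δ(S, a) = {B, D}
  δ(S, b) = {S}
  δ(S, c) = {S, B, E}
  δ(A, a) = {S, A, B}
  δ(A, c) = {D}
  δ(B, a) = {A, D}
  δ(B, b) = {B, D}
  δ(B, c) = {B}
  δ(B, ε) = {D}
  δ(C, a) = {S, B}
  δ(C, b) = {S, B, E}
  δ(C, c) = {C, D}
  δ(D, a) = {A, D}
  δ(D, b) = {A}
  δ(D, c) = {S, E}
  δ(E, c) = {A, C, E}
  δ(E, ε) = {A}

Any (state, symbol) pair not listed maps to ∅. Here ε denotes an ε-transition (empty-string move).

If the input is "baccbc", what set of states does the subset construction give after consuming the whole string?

Start in {S}.
Read 'b': {S} → {S}.
Read 'a': {S} → {B, D}.
Read 'c': {B, D} → {S, A, B, D, E}.
Read 'c': {S, A, B, D, E} → {S, A, B, C, D, E}.
Read 'b': {S, A, B, C, D, E} → {S, A, B, D, E}.
Read 'c': {S, A, B, D, E} → {S, A, B, C, D, E}.

{S, A, B, C, D, E}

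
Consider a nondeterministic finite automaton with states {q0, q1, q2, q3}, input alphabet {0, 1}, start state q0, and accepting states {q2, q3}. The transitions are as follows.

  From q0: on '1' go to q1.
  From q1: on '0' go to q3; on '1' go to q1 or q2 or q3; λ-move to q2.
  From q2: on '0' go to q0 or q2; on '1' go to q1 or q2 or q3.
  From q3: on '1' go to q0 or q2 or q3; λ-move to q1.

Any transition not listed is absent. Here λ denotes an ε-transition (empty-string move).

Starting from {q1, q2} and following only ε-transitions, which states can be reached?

Begin with {q1, q2}.
No ε-moves leave this set, so the closure equals the set itself.

{q1, q2}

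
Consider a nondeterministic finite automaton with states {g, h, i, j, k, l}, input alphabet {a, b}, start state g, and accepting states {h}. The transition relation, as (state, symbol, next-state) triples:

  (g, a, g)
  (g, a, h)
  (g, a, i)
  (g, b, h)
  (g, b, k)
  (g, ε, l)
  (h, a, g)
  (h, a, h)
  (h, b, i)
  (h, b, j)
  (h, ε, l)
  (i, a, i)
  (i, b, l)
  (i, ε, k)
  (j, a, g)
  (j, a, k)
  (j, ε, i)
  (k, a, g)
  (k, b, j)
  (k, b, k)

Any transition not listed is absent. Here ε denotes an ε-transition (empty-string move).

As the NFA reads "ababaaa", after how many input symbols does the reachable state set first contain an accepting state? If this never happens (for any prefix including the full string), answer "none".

Start: ε-closure({g}) = {g, l}.
Read 'a': {g, l} → {g, h, i, k, l}.
None of the earlier sets intersect F, but {g, h, i, k, l} does.

1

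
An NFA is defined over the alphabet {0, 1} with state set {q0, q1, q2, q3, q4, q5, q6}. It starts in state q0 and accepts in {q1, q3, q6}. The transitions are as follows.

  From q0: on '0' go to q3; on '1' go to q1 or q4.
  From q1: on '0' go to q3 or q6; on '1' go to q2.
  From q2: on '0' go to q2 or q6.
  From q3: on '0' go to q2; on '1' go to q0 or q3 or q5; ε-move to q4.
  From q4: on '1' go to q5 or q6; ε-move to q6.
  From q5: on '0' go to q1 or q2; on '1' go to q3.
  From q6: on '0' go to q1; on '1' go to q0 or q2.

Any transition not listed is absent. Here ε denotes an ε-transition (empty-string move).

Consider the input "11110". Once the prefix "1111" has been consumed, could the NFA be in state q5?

Yes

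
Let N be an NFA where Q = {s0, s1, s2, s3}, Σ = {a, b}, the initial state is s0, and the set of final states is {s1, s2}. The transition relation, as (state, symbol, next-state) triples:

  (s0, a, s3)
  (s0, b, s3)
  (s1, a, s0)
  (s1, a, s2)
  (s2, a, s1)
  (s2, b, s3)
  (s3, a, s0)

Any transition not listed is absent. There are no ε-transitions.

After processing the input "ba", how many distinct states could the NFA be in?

1

Start in {s0}.
Read 'b': {s0} → {s3}.
Read 'a': {s3} → {s0}.
That set has 1 state.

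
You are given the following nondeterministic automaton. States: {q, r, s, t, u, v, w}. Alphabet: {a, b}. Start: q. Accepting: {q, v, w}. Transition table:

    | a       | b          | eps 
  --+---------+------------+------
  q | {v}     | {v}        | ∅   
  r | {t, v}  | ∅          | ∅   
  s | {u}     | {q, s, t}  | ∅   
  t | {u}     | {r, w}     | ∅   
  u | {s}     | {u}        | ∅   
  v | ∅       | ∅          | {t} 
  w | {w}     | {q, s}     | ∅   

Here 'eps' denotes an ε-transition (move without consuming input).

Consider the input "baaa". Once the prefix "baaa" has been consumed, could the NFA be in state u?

Start in {q}.
Read 'b': q→{v}; union {v}; ε-closure = {t, v}.
Read 'a': t→{u}, v→∅; now {u}.
Read 'a': u→{s}; now {s}.
Read 'a': s→{u}; now {u}.
State u is in {u}.

Yes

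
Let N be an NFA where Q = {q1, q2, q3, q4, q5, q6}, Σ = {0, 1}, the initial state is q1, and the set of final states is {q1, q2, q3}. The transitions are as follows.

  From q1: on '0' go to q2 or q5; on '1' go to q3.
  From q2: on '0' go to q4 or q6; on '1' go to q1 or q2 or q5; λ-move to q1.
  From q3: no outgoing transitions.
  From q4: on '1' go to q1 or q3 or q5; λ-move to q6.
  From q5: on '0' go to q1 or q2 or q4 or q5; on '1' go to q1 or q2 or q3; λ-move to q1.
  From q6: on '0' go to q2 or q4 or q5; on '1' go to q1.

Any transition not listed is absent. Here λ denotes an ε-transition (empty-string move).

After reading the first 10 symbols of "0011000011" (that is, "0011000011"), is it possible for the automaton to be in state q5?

Start in {q1}.
Read '0': q1→{q2, q5}; union {q2, q5}; ε-closure = {q1, q2, q5}.
Read '0': q1→{q2, q5}, q2→{q4, q6}, q5→{q1, q2, q4, q5}; now {q1, q2, q4, q5, q6}.
Read '1': q1→{q3}, q2→{q1, q2, q5}, q4→{q1, q3, q5}, q5→{q1, q2, q3}, q6→{q1}; now {q1, q2, q3, q5}.
Read '1': q1→{q3}, q2→{q1, q2, q5}, q3→∅, q5→{q1, q2, q3}; now {q1, q2, q3, q5}.
Read '0': q1→{q2, q5}, q2→{q4, q6}, q3→∅, q5→{q1, q2, q4, q5}; now {q1, q2, q4, q5, q6}.
Read '0': q1→{q2, q5}, q2→{q4, q6}, q4→∅, q5→{q1, q2, q4, q5}, q6→{q2, q4, q5}; now {q1, q2, q4, q5, q6}.
Read '0': q1→{q2, q5}, q2→{q4, q6}, q4→∅, q5→{q1, q2, q4, q5}, q6→{q2, q4, q5}; now {q1, q2, q4, q5, q6}.
Read '0': q1→{q2, q5}, q2→{q4, q6}, q4→∅, q5→{q1, q2, q4, q5}, q6→{q2, q4, q5}; now {q1, q2, q4, q5, q6}.
Read '1': q1→{q3}, q2→{q1, q2, q5}, q4→{q1, q3, q5}, q5→{q1, q2, q3}, q6→{q1}; now {q1, q2, q3, q5}.
Read '1': q1→{q3}, q2→{q1, q2, q5}, q3→∅, q5→{q1, q2, q3}; now {q1, q2, q3, q5}.
State q5 is in {q1, q2, q3, q5}.

Yes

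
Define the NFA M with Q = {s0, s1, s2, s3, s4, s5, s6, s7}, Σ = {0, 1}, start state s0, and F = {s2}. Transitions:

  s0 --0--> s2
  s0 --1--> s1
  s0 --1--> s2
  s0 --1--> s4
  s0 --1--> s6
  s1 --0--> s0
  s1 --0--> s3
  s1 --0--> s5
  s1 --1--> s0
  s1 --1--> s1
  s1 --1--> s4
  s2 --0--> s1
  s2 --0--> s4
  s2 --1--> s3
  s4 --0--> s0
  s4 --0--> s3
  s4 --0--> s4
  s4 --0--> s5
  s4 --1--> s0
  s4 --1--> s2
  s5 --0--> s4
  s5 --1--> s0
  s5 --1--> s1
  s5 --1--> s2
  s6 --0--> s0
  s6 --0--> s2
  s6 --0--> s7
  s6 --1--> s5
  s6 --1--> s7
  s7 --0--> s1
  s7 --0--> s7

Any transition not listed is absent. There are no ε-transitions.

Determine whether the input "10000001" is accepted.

Yes

Start in {s0}.
Read '1': {s0} → {s1, s2, s4, s6}.
Read '0': {s1, s2, s4, s6} → {s0, s1, s2, s3, s4, s5, s7}.
Read '0': {s0, s1, s2, s3, s4, s5, s7} → {s0, s1, s2, s3, s4, s5, s7}.
Read '0': {s0, s1, s2, s3, s4, s5, s7} → {s0, s1, s2, s3, s4, s5, s7}.
Read '0': {s0, s1, s2, s3, s4, s5, s7} → {s0, s1, s2, s3, s4, s5, s7}.
Read '0': {s0, s1, s2, s3, s4, s5, s7} → {s0, s1, s2, s3, s4, s5, s7}.
Read '0': {s0, s1, s2, s3, s4, s5, s7} → {s0, s1, s2, s3, s4, s5, s7}.
Read '1': {s0, s1, s2, s3, s4, s5, s7} → {s0, s1, s2, s3, s4, s6}.
The final set {s0, s1, s2, s3, s4, s6} contains the accepting state s2.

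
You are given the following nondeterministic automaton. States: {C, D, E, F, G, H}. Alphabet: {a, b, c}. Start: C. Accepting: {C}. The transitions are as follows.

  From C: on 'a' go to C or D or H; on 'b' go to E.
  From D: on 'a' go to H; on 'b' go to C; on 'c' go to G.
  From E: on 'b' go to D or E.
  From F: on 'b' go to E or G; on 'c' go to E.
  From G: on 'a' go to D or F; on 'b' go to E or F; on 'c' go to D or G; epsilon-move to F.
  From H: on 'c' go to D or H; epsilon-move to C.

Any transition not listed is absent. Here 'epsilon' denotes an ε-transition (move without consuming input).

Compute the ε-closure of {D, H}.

Begin with {D, H}.
ε-move H → C; add C.

{C, D, H}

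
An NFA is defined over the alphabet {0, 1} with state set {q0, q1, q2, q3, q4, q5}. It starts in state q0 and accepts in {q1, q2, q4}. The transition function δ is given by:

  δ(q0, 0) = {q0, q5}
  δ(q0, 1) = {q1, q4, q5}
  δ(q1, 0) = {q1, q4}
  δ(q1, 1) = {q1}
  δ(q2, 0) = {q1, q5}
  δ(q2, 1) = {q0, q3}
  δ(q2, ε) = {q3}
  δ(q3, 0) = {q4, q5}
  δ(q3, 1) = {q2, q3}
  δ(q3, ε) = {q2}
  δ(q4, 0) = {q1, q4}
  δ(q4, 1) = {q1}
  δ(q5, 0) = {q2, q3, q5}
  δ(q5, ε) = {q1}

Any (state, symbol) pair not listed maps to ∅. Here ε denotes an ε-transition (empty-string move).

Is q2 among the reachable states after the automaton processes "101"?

Yes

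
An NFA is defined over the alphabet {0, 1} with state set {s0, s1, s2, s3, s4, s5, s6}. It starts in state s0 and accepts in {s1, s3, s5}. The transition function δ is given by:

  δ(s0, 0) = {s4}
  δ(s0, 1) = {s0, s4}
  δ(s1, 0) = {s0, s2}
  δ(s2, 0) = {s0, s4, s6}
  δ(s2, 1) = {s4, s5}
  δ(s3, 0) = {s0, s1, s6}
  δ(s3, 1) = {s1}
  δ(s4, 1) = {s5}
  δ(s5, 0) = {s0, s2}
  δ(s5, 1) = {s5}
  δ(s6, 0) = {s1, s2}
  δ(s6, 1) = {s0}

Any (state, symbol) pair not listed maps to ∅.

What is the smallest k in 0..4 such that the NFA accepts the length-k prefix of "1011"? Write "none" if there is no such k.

3

Start in {s0}.
Read '1': s0→{s0, s4}; now {s0, s4}.
Read '0': s0→{s4}, s4→∅; now {s4}.
Read '1': s4→{s5}; now {s5}.
None of the earlier sets intersect F, but {s5} does.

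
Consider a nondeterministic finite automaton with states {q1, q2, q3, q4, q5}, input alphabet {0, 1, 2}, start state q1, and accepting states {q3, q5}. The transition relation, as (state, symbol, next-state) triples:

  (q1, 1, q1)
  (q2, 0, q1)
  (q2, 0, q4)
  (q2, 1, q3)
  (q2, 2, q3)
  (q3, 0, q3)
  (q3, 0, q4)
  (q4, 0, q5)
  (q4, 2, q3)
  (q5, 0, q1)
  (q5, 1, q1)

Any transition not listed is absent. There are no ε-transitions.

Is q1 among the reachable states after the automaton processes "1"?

Start in {q1}.
Read '1': q1→{q1}; now {q1}.
State q1 is in {q1}.

Yes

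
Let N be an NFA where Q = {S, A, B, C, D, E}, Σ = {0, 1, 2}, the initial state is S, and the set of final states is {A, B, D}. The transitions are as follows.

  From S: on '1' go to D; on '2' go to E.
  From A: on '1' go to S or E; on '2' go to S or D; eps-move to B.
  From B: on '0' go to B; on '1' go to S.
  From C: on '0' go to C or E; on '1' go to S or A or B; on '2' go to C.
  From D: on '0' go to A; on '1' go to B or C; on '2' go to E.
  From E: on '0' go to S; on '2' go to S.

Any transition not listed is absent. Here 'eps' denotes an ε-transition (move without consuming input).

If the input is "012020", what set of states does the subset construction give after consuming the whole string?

Start in {S}.
Read '0': S→∅; now ∅.
The set is empty and remains empty for the remaining 5 symbols.

∅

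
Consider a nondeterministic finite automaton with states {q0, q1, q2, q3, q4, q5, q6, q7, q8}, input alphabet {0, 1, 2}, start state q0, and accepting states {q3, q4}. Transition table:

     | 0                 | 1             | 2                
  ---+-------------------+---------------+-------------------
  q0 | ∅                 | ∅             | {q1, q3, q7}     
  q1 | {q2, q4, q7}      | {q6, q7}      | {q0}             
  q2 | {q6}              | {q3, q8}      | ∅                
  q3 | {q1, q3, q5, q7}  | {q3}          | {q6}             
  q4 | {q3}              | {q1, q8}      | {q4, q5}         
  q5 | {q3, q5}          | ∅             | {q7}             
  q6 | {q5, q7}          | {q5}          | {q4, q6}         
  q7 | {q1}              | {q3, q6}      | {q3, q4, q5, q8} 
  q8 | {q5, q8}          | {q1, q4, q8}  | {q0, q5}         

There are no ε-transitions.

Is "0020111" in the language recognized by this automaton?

Start in {q0}.
Read '0': q0→∅; now ∅.
The set is empty and remains empty for the remaining 6 symbols.
The final set ∅ contains no accepting state.

No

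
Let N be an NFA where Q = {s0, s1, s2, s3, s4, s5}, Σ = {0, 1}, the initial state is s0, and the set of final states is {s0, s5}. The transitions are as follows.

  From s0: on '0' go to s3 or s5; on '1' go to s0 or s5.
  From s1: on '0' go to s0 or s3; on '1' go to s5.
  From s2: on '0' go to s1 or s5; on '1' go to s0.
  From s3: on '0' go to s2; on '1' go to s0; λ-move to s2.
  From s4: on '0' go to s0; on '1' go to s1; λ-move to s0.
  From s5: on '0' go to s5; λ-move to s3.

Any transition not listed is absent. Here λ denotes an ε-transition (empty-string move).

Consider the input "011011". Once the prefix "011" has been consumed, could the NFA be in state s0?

Yes

Start in {s0}.
Read '0': s0→{s3, s5}; union {s3, s5}; ε-closure = {s2, s3, s5}.
Read '1': s2→{s0}, s3→{s0}, s5→∅; now {s0}.
Read '1': s0→{s0, s5}; union {s0, s5}; ε-closure = {s0, s2, s3, s5}.
State s0 is in {s0, s2, s3, s5}.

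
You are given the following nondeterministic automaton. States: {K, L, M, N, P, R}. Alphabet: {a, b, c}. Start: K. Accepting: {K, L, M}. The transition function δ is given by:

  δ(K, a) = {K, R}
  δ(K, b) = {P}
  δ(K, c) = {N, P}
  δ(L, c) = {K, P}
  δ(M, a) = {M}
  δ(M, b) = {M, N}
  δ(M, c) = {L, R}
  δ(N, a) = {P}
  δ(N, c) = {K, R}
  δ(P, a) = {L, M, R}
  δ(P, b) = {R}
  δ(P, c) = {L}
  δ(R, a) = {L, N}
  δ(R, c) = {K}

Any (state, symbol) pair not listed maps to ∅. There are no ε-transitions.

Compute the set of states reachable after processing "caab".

{M, N}

Start in {K}.
Read 'c': K→{N, P}; now {N, P}.
Read 'a': N→{P}, P→{L, M, R}; now {L, M, P, R}.
Read 'a': L→∅, M→{M}, P→{L, M, R}, R→{L, N}; now {L, M, N, R}.
Read 'b': L→∅, M→{M, N}, N→∅, R→∅; now {M, N}.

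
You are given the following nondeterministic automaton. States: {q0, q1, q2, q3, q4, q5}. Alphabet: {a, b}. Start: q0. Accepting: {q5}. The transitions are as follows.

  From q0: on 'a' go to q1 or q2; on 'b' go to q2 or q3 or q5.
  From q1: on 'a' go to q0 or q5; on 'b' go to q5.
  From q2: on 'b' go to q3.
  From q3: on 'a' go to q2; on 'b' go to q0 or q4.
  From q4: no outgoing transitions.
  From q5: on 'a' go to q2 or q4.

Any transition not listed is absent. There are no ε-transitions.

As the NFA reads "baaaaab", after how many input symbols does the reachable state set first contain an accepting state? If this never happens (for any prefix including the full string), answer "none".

Start in {q0}.
Read 'b': q0→{q2, q3, q5}; now {q2, q3, q5}.
None of the earlier sets intersect F, but {q2, q3, q5} does.

1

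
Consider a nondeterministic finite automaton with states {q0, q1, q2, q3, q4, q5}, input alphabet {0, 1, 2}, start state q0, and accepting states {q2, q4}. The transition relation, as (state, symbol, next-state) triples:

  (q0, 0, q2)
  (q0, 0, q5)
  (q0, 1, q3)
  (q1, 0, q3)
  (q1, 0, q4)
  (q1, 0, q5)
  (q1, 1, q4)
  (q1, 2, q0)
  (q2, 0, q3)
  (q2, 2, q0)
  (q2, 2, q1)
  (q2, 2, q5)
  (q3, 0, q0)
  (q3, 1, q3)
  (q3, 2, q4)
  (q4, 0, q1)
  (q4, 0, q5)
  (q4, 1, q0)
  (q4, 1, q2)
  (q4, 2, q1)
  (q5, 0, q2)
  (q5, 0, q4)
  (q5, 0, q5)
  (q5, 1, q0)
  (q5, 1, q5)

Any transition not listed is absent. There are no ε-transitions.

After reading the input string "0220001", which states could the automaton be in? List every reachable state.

Start in {q0}.
Read '0': q0→{q2, q5}; now {q2, q5}.
Read '2': q2→{q0, q1, q5}, q5→∅; now {q0, q1, q5}.
Read '2': q0→∅, q1→{q0}, q5→∅; now {q0}.
Read '0': q0→{q2, q5}; now {q2, q5}.
Read '0': q2→{q3}, q5→{q2, q4, q5}; now {q2, q3, q4, q5}.
Read '0': q2→{q3}, q3→{q0}, q4→{q1, q5}, q5→{q2, q4, q5}; now {q0, q1, q2, q3, q4, q5}.
Read '1': q0→{q3}, q1→{q4}, q2→∅, q3→{q3}, q4→{q0, q2}, q5→{q0, q5}; now {q0, q2, q3, q4, q5}.

{q0, q2, q3, q4, q5}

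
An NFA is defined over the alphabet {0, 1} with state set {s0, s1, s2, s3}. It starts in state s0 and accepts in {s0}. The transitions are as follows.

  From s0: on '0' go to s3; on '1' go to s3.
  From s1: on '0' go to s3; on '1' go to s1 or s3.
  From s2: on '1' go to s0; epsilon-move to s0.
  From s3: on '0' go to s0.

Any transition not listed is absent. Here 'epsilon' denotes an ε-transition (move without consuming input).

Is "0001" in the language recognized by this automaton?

Start in {s0}.
Read '0': {s0} → {s3}.
Read '0': {s3} → {s0}.
Read '0': {s0} → {s3}.
Read '1': {s3} → ∅.
The final set ∅ contains no accepting state.

No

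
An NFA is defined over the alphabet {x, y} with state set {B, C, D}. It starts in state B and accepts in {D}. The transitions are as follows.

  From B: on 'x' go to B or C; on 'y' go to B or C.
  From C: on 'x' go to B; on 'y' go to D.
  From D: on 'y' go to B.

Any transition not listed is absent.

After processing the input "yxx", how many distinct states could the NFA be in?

2

Start in {B}.
Read 'y': {B} → {B, C}.
Read 'x': {B, C} → {B, C}.
Read 'x': {B, C} → {B, C}.
That set has 2 states.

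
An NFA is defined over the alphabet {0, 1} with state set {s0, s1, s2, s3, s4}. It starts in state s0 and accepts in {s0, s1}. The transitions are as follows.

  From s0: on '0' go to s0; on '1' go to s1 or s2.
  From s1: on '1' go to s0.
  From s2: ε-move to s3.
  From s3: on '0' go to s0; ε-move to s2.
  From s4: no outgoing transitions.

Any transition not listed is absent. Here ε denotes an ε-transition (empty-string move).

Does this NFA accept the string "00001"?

Start in {s0}.
Read '0': s0→{s0}; now {s0}.
Read '0': s0→{s0}; now {s0}.
Read '0': s0→{s0}; now {s0}.
Read '0': s0→{s0}; now {s0}.
Read '1': s0→{s1, s2}; union {s1, s2}; ε-closure = {s1, s2, s3}.
The final set {s1, s2, s3} contains the accepting state s1.

Yes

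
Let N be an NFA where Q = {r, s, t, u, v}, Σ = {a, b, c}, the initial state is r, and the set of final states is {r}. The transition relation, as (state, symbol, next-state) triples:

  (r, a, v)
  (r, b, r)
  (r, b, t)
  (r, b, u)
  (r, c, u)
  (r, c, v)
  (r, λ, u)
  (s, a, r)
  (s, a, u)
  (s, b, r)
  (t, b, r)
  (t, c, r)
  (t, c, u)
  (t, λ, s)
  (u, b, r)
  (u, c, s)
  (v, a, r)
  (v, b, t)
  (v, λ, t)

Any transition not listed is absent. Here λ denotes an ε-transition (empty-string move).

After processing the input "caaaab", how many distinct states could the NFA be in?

4

Start: ε-closure({r}) = {r, u}.
Read 'c': r→{u, v}, u→{s}; union {s, u, v}; ε-closure = {s, t, u, v}.
Read 'a': s→{r, u}, t→∅, u→∅, v→{r}; now {r, u}.
Read 'a': r→{v}, u→∅; union {v}; ε-closure = {s, t, v}.
Read 'a': s→{r, u}, t→∅, v→{r}; now {r, u}.
Read 'a': r→{v}, u→∅; union {v}; ε-closure = {s, t, v}.
Read 'b': s→{r}, t→{r}, v→{t}; union {r, t}; ε-closure = {r, s, t, u}.
That set has 4 states.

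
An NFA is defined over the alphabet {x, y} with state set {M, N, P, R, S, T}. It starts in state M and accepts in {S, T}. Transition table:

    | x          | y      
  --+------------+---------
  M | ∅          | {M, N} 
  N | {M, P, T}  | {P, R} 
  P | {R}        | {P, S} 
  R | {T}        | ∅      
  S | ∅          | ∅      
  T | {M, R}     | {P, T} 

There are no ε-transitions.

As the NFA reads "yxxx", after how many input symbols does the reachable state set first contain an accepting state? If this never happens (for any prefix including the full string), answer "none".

2

Start in {M}.
Read 'y': M→{M, N}; now {M, N}.
Read 'x': M→∅, N→{M, P, T}; now {M, P, T}.
None of the earlier sets intersect F, but {M, P, T} does.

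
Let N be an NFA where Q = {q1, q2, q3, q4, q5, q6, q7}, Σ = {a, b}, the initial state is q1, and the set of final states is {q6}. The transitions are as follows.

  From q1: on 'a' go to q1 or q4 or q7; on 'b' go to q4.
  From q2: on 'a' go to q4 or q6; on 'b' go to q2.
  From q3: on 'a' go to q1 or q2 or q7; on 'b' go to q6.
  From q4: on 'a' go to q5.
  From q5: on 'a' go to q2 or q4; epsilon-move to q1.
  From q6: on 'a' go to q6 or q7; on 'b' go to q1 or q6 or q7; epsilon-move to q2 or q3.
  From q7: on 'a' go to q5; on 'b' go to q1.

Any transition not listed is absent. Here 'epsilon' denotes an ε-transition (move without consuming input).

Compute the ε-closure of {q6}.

Begin with {q6}.
ε-move q6 → q2; add q2.
ε-move q6 → q3; add q3.

{q2, q3, q6}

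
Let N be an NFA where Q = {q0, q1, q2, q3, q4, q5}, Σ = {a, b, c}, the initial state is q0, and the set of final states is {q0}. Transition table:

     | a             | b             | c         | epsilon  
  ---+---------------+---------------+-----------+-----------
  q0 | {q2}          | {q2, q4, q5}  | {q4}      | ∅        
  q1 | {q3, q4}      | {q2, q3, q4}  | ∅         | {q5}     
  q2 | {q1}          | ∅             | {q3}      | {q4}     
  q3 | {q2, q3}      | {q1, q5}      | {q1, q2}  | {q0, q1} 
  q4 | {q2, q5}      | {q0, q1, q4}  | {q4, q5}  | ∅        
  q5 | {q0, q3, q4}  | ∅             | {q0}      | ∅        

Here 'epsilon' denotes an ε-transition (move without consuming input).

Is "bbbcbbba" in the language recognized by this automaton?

Start in {q0}.
Read 'b': q0→{q2, q4, q5}; now {q2, q4, q5}.
Read 'b': q2→∅, q4→{q0, q1, q4}, q5→∅; union {q0, q1, q4}; ε-closure = {q0, q1, q4, q5}.
Read 'b': q0→{q2, q4, q5}, q1→{q2, q3, q4}, q4→{q0, q1, q4}, q5→∅; now {q0, q1, q2, q3, q4, q5}.
Read 'c': q0→{q4}, q1→∅, q2→{q3}, q3→{q1, q2}, q4→{q4, q5}, q5→{q0}; now {q0, q1, q2, q3, q4, q5}.
Read 'b': q0→{q2, q4, q5}, q1→{q2, q3, q4}, q2→∅, q3→{q1, q5}, q4→{q0, q1, q4}, q5→∅; now {q0, q1, q2, q3, q4, q5}.
Read 'b': q0→{q2, q4, q5}, q1→{q2, q3, q4}, q2→∅, q3→{q1, q5}, q4→{q0, q1, q4}, q5→∅; now {q0, q1, q2, q3, q4, q5}.
Read 'b': q0→{q2, q4, q5}, q1→{q2, q3, q4}, q2→∅, q3→{q1, q5}, q4→{q0, q1, q4}, q5→∅; now {q0, q1, q2, q3, q4, q5}.
Read 'a': q0→{q2}, q1→{q3, q4}, q2→{q1}, q3→{q2, q3}, q4→{q2, q5}, q5→{q0, q3, q4}; now {q0, q1, q2, q3, q4, q5}.
The final set {q0, q1, q2, q3, q4, q5} contains the accepting state q0.

Yes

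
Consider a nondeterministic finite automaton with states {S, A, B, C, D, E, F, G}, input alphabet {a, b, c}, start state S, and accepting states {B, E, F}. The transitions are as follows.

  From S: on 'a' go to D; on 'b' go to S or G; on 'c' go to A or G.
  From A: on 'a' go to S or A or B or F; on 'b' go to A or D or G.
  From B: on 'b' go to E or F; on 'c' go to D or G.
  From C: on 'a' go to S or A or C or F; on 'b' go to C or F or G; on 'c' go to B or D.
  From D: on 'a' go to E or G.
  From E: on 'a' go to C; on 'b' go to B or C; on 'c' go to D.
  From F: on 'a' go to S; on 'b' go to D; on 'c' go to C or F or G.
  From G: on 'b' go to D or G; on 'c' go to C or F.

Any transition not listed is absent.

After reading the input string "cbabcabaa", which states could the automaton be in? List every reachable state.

{S, A, B, C, D, E, F, G}

Start in {S}.
Read 'c': {S} → {A, G}.
Read 'b': {A, G} → {A, D, G}.
Read 'a': {A, D, G} → {S, A, B, E, F, G}.
Read 'b': {S, A, B, E, F, G} → {S, A, B, C, D, E, F, G}.
Read 'c': {S, A, B, C, D, E, F, G} → {A, B, C, D, F, G}.
Read 'a': {A, B, C, D, F, G} → {S, A, B, C, E, F, G}.
Read 'b': {S, A, B, C, E, F, G} → {S, A, B, C, D, E, F, G}.
Read 'a': {S, A, B, C, D, E, F, G} → {S, A, B, C, D, E, F, G}.
Read 'a': {S, A, B, C, D, E, F, G} → {S, A, B, C, D, E, F, G}.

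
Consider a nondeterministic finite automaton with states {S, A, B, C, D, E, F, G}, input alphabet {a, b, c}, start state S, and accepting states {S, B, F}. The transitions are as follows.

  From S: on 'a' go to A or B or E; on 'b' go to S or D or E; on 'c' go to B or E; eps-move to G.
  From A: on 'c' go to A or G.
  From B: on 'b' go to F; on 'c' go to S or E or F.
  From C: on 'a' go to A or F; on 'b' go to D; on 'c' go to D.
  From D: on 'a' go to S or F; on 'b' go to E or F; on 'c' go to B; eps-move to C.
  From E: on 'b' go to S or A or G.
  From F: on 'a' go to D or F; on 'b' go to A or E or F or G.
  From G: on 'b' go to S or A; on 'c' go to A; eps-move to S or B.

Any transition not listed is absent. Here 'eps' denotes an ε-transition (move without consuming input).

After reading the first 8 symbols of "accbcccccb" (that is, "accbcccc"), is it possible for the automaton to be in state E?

Start: ε-closure({S}) = {S, B, G}.
Read 'a': {S, B, G} → {A, B, E}.
Read 'c': {A, B, E} → {S, A, B, E, F, G}.
Read 'c': {S, A, B, E, F, G} → {S, A, B, E, F, G}.
Read 'b': {S, A, B, E, F, G} → {S, A, B, C, D, E, F, G}.
Read 'c': {S, A, B, C, D, E, F, G} → {S, A, B, C, D, E, F, G}.
Read 'c': {S, A, B, C, D, E, F, G} → {S, A, B, C, D, E, F, G}.
Read 'c': {S, A, B, C, D, E, F, G} → {S, A, B, C, D, E, F, G}.
Read 'c': {S, A, B, C, D, E, F, G} → {S, A, B, C, D, E, F, G}.
State E is in {S, A, B, C, D, E, F, G}.

Yes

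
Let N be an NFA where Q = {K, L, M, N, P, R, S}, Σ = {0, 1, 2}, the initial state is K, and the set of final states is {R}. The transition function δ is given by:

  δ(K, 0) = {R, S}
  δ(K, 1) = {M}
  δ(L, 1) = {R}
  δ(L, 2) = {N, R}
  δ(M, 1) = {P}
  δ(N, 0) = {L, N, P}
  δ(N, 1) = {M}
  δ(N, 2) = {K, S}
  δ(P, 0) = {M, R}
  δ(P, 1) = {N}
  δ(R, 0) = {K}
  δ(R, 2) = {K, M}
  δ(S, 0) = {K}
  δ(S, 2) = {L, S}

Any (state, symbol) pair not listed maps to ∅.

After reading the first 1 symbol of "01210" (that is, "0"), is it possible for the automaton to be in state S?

Yes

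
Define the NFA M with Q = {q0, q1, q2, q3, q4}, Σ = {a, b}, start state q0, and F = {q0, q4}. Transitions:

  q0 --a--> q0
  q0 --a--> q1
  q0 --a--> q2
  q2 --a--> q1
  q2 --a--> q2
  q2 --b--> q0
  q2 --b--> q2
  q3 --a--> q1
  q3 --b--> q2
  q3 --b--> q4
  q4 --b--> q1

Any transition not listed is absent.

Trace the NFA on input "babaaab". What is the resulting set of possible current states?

∅

Start in {q0}.
Read 'b': q0→∅; now ∅.
The set is empty and remains empty for the remaining 6 symbols.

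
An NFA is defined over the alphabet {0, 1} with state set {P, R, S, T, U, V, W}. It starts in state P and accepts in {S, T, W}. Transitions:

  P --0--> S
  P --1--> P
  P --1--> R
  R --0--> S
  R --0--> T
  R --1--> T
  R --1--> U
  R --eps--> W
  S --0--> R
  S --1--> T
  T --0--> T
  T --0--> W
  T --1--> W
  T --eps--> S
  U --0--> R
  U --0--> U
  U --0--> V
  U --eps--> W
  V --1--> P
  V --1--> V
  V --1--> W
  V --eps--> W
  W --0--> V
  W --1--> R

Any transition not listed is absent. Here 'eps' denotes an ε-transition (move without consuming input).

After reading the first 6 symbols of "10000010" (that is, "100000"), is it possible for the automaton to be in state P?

No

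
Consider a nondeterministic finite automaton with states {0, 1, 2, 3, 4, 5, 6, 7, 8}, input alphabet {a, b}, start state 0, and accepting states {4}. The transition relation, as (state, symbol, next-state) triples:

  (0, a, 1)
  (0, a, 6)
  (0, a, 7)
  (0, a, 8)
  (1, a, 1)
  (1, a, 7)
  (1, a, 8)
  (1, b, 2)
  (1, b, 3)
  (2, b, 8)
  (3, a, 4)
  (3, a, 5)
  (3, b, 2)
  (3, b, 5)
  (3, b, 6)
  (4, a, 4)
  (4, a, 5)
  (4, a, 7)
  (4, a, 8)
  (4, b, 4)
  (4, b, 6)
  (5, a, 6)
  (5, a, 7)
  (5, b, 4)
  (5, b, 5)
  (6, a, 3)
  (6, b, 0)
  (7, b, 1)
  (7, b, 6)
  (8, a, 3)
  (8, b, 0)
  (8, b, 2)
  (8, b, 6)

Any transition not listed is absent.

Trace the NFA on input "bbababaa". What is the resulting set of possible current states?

Start in {0}.
Read 'b': {0} → ∅.
The set is empty and remains empty for the remaining 7 symbols.

∅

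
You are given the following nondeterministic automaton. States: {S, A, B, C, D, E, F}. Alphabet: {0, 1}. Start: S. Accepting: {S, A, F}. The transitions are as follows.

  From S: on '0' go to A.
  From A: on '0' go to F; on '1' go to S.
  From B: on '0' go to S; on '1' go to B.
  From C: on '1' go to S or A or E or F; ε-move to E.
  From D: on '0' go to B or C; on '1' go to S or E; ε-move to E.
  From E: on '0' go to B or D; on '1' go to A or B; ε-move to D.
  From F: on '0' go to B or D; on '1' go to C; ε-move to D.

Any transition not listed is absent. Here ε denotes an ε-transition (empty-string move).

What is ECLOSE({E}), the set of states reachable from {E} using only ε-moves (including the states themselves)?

Begin with {E}.
ε-move E → D; add D.

{D, E}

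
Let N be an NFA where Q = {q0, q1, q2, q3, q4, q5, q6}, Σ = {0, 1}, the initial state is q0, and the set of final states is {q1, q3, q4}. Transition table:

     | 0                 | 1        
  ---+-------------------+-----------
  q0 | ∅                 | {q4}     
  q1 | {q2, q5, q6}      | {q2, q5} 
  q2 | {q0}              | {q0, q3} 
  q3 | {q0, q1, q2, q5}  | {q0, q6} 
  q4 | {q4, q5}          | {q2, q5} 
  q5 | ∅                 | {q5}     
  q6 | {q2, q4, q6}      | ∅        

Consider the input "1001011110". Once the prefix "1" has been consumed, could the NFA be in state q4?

Yes

Start in {q0}.
Read '1': {q0} → {q4}.
State q4 is in {q4}.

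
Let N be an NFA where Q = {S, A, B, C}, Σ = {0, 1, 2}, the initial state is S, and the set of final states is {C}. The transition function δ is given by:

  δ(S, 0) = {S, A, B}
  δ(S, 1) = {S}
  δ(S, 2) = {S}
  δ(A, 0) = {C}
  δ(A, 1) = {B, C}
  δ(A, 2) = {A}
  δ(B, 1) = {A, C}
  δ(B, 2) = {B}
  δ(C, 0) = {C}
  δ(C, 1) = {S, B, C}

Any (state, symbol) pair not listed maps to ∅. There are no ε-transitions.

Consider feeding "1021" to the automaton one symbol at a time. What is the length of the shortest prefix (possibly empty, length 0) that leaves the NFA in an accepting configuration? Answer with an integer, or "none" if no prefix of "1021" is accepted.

4

Start in {S}.
Read '1': {S} → {S}.
Read '0': {S} → {S, A, B}.
Read '2': {S, A, B} → {S, A, B}.
Read '1': {S, A, B} → {S, A, B, C}.
None of the earlier sets intersect F, but {S, A, B, C} does.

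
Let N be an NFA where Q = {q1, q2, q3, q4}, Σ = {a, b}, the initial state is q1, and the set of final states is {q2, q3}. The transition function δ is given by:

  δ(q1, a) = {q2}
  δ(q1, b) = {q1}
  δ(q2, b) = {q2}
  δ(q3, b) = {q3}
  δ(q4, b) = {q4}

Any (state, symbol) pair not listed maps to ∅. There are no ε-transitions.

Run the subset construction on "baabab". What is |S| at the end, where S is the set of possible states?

Start in {q1}.
Read 'b': {q1} → {q1}.
Read 'a': {q1} → {q2}.
Read 'a': {q2} → ∅.
The set is empty and remains empty for the remaining 3 symbols.
That set has 0 states.

0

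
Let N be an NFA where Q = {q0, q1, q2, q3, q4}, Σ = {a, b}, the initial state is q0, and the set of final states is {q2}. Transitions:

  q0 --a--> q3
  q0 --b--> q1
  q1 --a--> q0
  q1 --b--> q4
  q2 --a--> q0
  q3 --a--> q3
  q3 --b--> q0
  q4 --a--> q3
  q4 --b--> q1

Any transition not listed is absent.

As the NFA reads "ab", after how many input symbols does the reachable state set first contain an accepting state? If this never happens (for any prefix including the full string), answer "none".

none

Start in {q0}.
Read 'a': q0→{q3}; now {q3}.
Read 'b': q3→{q0}; now {q0}.
No reachable set along the way intersects F.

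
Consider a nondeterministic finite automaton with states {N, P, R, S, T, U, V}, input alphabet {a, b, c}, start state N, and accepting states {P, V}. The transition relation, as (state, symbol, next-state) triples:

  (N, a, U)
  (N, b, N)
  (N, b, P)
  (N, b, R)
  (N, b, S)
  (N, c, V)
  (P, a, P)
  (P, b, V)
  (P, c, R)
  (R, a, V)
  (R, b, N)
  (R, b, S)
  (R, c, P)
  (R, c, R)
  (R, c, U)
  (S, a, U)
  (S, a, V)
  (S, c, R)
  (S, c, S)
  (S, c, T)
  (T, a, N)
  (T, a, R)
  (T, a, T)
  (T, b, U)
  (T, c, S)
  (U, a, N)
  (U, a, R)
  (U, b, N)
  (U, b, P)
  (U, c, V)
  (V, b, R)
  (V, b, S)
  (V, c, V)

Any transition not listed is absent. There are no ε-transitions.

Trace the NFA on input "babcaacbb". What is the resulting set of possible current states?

{N, P, R, S, V}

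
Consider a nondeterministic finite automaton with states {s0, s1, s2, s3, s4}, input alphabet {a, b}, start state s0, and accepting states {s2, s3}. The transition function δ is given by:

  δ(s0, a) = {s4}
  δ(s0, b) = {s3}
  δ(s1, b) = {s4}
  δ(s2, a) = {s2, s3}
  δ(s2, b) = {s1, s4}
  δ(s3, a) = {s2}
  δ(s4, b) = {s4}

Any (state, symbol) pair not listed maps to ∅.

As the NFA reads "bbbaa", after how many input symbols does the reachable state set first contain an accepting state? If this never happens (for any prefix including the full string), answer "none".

Start in {s0}.
Read 'b': s0→{s3}; now {s3}.
None of the earlier sets intersect F, but {s3} does.

1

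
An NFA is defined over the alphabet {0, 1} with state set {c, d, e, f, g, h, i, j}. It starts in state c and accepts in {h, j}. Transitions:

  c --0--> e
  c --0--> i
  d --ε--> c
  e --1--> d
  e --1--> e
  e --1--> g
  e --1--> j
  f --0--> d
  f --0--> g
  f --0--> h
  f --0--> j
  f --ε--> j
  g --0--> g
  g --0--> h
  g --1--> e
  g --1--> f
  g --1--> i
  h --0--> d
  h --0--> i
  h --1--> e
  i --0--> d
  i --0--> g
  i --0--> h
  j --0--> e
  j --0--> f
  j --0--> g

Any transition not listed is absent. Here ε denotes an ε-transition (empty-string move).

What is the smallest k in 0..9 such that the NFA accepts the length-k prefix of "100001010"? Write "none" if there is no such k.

none

Start in {c}.
Read '1': c→∅; now ∅.
The set is empty and remains empty for the remaining 8 symbols.
No reachable set along the way intersects F.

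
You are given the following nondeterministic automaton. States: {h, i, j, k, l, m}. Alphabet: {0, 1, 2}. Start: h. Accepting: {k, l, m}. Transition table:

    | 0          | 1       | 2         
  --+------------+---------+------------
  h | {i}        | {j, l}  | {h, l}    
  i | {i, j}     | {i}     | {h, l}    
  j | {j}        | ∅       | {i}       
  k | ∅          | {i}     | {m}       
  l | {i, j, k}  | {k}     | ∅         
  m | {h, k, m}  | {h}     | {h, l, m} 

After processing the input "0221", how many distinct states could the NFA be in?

3

Start in {h}.
Read '0': h→{i}; now {i}.
Read '2': i→{h, l}; now {h, l}.
Read '2': h→{h, l}, l→∅; now {h, l}.
Read '1': h→{j, l}, l→{k}; now {j, k, l}.
That set has 3 states.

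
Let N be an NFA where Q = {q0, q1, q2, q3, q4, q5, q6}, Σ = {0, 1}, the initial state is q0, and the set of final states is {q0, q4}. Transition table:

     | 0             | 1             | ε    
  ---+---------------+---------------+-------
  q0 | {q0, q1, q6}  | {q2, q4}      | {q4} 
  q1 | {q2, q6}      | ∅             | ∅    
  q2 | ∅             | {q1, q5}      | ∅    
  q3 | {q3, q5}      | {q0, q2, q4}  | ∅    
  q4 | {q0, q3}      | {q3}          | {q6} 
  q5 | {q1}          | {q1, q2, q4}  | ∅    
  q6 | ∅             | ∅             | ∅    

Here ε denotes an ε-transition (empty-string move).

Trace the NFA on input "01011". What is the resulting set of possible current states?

Start: ε-closure({q0}) = {q0, q4, q6}.
Read '0': {q0, q4, q6} → {q0, q1, q3, q4, q6}.
Read '1': {q0, q1, q3, q4, q6} → {q0, q2, q3, q4, q6}.
Read '0': {q0, q2, q3, q4, q6} → {q0, q1, q3, q4, q5, q6}.
Read '1': {q0, q1, q3, q4, q5, q6} → {q0, q1, q2, q3, q4, q6}.
Read '1': {q0, q1, q2, q3, q4, q6} → {q0, q1, q2, q3, q4, q5, q6}.

{q0, q1, q2, q3, q4, q5, q6}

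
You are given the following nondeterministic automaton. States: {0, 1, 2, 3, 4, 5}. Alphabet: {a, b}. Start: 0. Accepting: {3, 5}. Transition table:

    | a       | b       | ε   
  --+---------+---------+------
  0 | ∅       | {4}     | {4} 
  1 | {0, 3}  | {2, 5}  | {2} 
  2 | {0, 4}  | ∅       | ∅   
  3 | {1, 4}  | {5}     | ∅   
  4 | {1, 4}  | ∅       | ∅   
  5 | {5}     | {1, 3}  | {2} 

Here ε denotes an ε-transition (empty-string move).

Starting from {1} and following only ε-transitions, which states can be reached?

Begin with {1}.
ε-move 1 → 2; add 2.

{1, 2}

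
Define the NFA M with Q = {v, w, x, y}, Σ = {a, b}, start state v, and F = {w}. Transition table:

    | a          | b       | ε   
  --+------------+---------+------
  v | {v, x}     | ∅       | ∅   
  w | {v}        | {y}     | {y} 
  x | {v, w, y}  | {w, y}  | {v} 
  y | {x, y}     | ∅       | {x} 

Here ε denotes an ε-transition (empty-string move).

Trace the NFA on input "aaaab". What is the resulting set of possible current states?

Start in {v}.
Read 'a': v→{v, x}; now {v, x}.
Read 'a': v→{v, x}, x→{v, w, y}; now {v, w, x, y}.
Read 'a': v→{v, x}, w→{v}, x→{v, w, y}, y→{x, y}; now {v, w, x, y}.
Read 'a': v→{v, x}, w→{v}, x→{v, w, y}, y→{x, y}; now {v, w, x, y}.
Read 'b': v→∅, w→{y}, x→{w, y}, y→∅; union {w, y}; ε-closure = {v, w, x, y}.

{v, w, x, y}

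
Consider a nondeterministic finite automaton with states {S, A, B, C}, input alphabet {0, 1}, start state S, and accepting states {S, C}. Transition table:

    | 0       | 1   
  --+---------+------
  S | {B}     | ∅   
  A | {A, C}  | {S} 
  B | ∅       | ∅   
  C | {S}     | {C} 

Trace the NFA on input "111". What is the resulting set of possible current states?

∅

Start in {S}.
Read '1': {S} → ∅.
The set is empty and remains empty for the remaining 2 symbols.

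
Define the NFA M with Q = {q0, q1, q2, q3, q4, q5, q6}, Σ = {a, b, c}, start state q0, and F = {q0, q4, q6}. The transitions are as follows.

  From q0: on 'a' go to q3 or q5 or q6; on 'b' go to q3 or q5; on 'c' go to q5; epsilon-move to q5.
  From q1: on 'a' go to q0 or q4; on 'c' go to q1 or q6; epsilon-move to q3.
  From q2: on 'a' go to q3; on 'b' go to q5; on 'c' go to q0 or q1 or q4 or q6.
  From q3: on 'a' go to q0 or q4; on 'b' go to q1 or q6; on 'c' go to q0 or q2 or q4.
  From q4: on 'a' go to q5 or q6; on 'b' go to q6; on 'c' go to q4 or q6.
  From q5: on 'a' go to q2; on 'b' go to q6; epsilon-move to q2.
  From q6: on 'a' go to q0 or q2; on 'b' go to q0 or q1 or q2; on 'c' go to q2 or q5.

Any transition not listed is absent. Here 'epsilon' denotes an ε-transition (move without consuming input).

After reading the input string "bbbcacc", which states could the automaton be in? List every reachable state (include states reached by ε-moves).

{q0, q1, q2, q3, q4, q5, q6}

Start: ε-closure({q0}) = {q0, q2, q5}.
Read 'b': q0→{q3, q5}, q2→{q5}, q5→{q6}; union {q3, q5, q6}; ε-closure = {q2, q3, q5, q6}.
Read 'b': q2→{q5}, q3→{q1, q6}, q5→{q6}, q6→{q0, q1, q2}; union {q0, q1, q2, q5, q6}; ε-closure = {q0, q1, q2, q3, q5, q6}.
Read 'b': q0→{q3, q5}, q1→∅, q2→{q5}, q3→{q1, q6}, q5→{q6}, q6→{q0, q1, q2}; now {q0, q1, q2, q3, q5, q6}.
Read 'c': q0→{q5}, q1→{q1, q6}, q2→{q0, q1, q4, q6}, q3→{q0, q2, q4}, q5→∅, q6→{q2, q5}; union {q0, q1, q2, q4, q5, q6}; ε-closure = {q0, q1, q2, q3, q4, q5, q6}.
Read 'a': q0→{q3, q5, q6}, q1→{q0, q4}, q2→{q3}, q3→{q0, q4}, q4→{q5, q6}, q5→{q2}, q6→{q0, q2}; now {q0, q2, q3, q4, q5, q6}.
Read 'c': q0→{q5}, q2→{q0, q1, q4, q6}, q3→{q0, q2, q4}, q4→{q4, q6}, q5→∅, q6→{q2, q5}; union {q0, q1, q2, q4, q5, q6}; ε-closure = {q0, q1, q2, q3, q4, q5, q6}.
Read 'c': q0→{q5}, q1→{q1, q6}, q2→{q0, q1, q4, q6}, q3→{q0, q2, q4}, q4→{q4, q6}, q5→∅, q6→{q2, q5}; union {q0, q1, q2, q4, q5, q6}; ε-closure = {q0, q1, q2, q3, q4, q5, q6}.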